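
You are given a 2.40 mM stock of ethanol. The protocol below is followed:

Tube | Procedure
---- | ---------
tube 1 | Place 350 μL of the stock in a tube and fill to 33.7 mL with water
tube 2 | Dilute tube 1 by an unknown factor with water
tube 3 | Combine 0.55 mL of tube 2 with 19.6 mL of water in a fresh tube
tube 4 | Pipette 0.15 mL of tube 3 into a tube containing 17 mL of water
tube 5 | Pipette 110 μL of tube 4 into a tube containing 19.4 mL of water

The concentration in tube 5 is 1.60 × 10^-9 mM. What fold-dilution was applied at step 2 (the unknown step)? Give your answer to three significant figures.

21.0-fold

Step 1: 350 μL brought to 33.7 mL → factor 33700/350 = 96.286
Step 2: unknown factor x
Step 3: 0.55 mL + 19.6 mL = 20.15 mL total → factor 20.15/0.55 = 36.636
Step 4: 0.15 mL + 17 mL = 17.15 mL total → factor 17.15/0.15 = 114.33
Step 5: 110 μL + 19.4 mL = 19510 μL total → factor 19510/110 = 177.36
Product of known-step factors = 7.1534 × 10^7
Overall factor = 2.40 mM / (1.60 × 10^-9 mM) = 1.5 × 10^9
x = 1.5 × 10^9 / 7.1534 × 10^7 = 21.0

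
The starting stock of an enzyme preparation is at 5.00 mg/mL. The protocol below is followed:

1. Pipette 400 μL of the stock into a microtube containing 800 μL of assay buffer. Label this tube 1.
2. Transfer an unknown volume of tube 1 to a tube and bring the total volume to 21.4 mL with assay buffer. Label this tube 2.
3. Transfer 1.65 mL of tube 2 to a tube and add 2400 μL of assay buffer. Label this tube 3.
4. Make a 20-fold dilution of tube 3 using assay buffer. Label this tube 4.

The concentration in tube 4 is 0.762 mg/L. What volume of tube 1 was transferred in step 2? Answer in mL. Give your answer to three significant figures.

0.480 mL

Step 1: 400 μL + 800 μL = 1200 μL total → factor 1200/400 = 3
Step 2: v brought to 21.4 mL → factor = 21.4 mL/v
Step 3: 1.65 mL + 2400 μL = 4.05 mL total → factor 4.05/1.65 = 2.4545
Step 4: 20-fold → factor 20
Product of known-step factors = 147.27
Overall factor = 5.00 mg/mL / (0.762 mg/L) = 6561.7
Step-2 factor = 6561.7 / 147.27 = 44.555
v = 21.4 mL / 44.555 = 0.480 mL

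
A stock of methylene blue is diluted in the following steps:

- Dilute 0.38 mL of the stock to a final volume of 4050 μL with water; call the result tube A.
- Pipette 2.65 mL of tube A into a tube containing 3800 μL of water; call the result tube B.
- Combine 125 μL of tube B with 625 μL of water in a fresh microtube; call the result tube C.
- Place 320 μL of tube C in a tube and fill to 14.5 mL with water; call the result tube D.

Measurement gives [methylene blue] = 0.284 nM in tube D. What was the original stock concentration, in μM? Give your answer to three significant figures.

2.00 μM

Step 1: 0.38 mL brought to 4050 μL → factor 4.05/0.38 = 10.658
Step 2: 2.65 mL + 3800 μL = 6.45 mL total → factor 6.45/2.65 = 2.434
Step 3: 125 μL + 625 μL = 750 μL total → factor 750/125 = 6
Step 4: 320 μL brought to 14.5 mL → factor 14500/320 = 45.312
Overall dilution factor = 10.658 × 2.434 × 6 × 45.312 = 7052.7
Stock = 0.284 nM × 7052.7 = 2003 nM = 2.00 μM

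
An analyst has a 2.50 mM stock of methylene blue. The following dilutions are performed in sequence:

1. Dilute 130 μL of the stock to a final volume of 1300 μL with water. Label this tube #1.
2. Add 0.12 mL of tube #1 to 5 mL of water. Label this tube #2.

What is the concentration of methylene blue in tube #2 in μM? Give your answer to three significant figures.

Step 1: 130 μL brought to 1300 μL → factor 1300/130 = 10
Step 2: 0.12 mL + 5 mL = 5.12 mL total → factor 5.12/0.12 = 42.667
Overall dilution factor = 10 × 42.667 = 426.67
Final = 2.50 mM / 426.67 = 0.005859 mM = 5.86 μM

5.86 μM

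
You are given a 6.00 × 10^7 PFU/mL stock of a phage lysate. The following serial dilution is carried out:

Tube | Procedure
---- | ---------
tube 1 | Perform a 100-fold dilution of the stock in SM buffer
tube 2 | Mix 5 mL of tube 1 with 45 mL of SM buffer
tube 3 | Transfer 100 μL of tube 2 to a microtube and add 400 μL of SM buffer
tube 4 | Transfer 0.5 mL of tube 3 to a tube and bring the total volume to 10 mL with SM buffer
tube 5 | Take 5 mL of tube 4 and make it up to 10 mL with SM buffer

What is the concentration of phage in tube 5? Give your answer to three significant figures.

300 PFU/mL

Step 1: 100-fold → factor 100
Step 2: 5 mL + 45 mL = 50 mL total → factor 50/5 = 10
Step 3: 100 μL + 400 μL = 500 μL total → factor 500/100 = 5
Step 4: 0.5 mL brought to 10 mL → factor 10/0.5 = 20
Step 5: 5 mL brought to 10 mL → factor 10/5 = 2
Overall dilution factor = 100 × 10 × 5 × 20 × 2 = 2 × 10^5
Final = 6.00 × 10^7 PFU/mL / 2 × 10^5 = 300 PFU/mL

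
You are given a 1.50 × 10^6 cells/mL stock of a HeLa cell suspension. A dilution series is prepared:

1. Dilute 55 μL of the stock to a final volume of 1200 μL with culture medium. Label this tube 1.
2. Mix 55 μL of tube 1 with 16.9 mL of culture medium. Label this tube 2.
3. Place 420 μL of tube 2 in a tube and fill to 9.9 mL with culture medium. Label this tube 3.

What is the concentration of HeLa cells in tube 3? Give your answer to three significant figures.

9.46 cells/mL

Step 1: 55 μL brought to 1200 μL → factor 1200/55 = 21.818
Step 2: 55 μL + 16.9 mL = 16955 μL total → factor 16955/55 = 308.27
Step 3: 420 μL brought to 9.9 mL → factor 9900/420 = 23.571
Overall dilution factor = 21.818 × 308.27 × 23.571 = 1.5854 × 10^5
Final = 1.50 × 10^6 cells/mL / 1.5854 × 10^5 = 9.46 cells/mL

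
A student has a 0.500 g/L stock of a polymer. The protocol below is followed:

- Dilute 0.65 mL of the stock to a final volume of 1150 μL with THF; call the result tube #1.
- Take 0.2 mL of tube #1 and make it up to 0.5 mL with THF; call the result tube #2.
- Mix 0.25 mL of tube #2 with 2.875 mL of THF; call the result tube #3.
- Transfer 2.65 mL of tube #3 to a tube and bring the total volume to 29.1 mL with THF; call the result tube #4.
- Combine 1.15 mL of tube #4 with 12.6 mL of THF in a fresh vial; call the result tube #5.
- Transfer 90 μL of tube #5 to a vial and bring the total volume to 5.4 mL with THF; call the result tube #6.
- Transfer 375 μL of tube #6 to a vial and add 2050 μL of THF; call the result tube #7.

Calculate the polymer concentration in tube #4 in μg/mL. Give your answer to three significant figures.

0.824 μg/mL

Step 1: 0.65 mL brought to 1150 μL → factor 1.15/0.65 = 1.7692
Step 2: 0.2 mL brought to 0.5 mL → factor 0.5/0.2 = 2.5
Step 3: 0.25 mL + 2.875 mL = 3.125 mL total → factor 3.125/0.25 = 12.5
Step 4: 2.65 mL brought to 29.1 mL → factor 29.1/2.65 = 10.981
Dilution factor through tube #4 = 1.7692 × 2.5 × 12.5 × 10.981 = 607.13
[tube #4] = 0.500 g/L / 607.13 = 0.0008235 g/L = 0.824 μg/mL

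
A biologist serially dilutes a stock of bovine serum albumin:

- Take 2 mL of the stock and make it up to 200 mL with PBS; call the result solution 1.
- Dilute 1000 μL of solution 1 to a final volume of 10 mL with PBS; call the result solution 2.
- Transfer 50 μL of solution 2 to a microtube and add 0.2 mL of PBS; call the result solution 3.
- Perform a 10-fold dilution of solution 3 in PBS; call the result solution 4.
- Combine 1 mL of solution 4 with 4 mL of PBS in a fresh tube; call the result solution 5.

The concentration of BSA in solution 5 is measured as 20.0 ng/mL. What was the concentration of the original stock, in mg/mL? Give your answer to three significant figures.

5.00 mg/mL

Step 1: 2 mL brought to 200 mL → factor 200/2 = 100
Step 2: 1000 μL brought to 10 mL → factor 10000/1000 = 10
Step 3: 50 μL + 0.2 mL = 250 μL total → factor 250/50 = 5
Step 4: 10-fold → factor 10
Step 5: 1 mL + 4 mL = 5 mL total → factor 5/1 = 5
Overall dilution factor = 100 × 10 × 5 × 10 × 5 = 2.5 × 10^5
Stock = 20.0 ng/mL × 2.5 × 10^5 = 5.000 × 10^6 ng/mL = 5.00 mg/mL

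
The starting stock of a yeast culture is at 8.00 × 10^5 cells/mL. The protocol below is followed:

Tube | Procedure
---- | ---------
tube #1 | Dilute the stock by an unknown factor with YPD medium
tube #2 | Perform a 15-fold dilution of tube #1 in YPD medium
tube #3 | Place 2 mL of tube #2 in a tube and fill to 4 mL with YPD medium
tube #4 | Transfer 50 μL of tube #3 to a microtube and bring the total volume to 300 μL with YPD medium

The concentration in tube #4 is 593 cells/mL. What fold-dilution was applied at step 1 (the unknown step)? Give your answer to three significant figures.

7.49-fold

Step 1: unknown factor x
Step 2: 15-fold → factor 15
Step 3: 2 mL brought to 4 mL → factor 4/2 = 2
Step 4: 50 μL brought to 300 μL → factor 300/50 = 6
Product of known-step factors = 180
Overall factor = 8.00 × 10^5 cells/mL / (593 cells/mL) = 1349.1
x = 1349.1 / 180 = 7.49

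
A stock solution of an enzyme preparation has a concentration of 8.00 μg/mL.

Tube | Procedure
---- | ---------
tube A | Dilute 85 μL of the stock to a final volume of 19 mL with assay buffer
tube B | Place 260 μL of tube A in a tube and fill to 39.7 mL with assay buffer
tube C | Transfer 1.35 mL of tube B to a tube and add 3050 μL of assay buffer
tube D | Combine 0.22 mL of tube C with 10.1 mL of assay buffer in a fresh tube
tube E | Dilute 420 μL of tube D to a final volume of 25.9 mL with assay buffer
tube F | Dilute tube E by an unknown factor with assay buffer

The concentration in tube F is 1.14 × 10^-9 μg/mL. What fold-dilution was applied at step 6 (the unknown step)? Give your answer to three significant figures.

Step 1: 85 μL brought to 19 mL → factor 19000/85 = 223.53
Step 2: 260 μL brought to 39.7 mL → factor 39700/260 = 152.69
Step 3: 1.35 mL + 3050 μL = 4.4 mL total → factor 4.4/1.35 = 3.2593
Step 4: 0.22 mL + 10.1 mL = 10.32 mL total → factor 10.32/0.22 = 46.909
Step 5: 420 μL brought to 25.9 mL → factor 25900/420 = 61.667
Step 6: unknown factor x
Product of known-step factors = 3.2179 × 10^8
Overall factor = 8.00 μg/mL / (1.14 × 10^-9 μg/mL) = 7.0175 × 10^9
x = 7.0175 × 10^9 / 3.2179 × 10^8 = 21.8

21.8-fold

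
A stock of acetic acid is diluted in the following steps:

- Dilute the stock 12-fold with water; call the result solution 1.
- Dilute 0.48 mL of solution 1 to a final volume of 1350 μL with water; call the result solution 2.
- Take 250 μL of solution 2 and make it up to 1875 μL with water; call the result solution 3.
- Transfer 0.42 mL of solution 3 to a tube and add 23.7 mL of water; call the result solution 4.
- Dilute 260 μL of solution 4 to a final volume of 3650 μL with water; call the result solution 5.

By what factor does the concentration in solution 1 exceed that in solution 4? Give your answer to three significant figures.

Step 1: 12-fold → factor 12
Step 2: 0.48 mL brought to 1350 μL → factor 1.35/0.48 = 2.8125
Step 3: 250 μL brought to 1875 μL → factor 1875/250 = 7.5
Step 4: 0.42 mL + 23.7 mL = 24.12 mL total → factor 24.12/0.42 = 57.429
Dilution factor to solution 1 = 12; to solution 4 = 14537
[solution 1]/[solution 4] = (factor to solution 4)/(factor to solution 1) = 14537/12 = 1.21 × 10^3

1.21 × 10^3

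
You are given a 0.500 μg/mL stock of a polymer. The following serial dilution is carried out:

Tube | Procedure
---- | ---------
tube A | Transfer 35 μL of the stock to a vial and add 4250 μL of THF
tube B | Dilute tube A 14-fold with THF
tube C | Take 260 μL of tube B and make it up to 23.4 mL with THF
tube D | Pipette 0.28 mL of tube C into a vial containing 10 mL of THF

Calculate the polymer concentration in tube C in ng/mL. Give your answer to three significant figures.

Step 1: 35 μL + 4250 μL = 4285 μL total → factor 4285/35 = 122.43
Step 2: 14-fold → factor 14
Step 3: 260 μL brought to 23.4 mL → factor 23400/260 = 90
Dilution factor through tube C = 122.43 × 14 × 90 = 1.5426 × 10^5
[tube C] = 0.500 μg/mL / 1.5426 × 10^5 = 3.241 × 10^-6 μg/mL = 0.00324 ng/mL

0.00324 ng/mL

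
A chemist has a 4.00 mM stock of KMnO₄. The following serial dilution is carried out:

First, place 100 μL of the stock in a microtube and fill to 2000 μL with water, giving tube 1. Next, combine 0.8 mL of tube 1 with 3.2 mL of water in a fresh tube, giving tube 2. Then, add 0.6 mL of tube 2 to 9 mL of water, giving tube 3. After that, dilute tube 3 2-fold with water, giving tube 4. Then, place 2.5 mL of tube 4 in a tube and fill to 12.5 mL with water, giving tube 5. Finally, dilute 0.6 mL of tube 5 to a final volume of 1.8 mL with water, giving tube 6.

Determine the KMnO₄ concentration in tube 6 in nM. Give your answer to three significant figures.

83.3 nM

Step 1: 100 μL brought to 2000 μL → factor 2000/100 = 20
Step 2: 0.8 mL + 3.2 mL = 4 mL total → factor 4/0.8 = 5
Step 3: 0.6 mL + 9 mL = 9.6 mL total → factor 9.6/0.6 = 16
Step 4: 2-fold → factor 2
Step 5: 2.5 mL brought to 12.5 mL → factor 12.5/2.5 = 5
Step 6: 0.6 mL brought to 1.8 mL → factor 1.8/0.6 = 3
Overall dilution factor = 20 × 5 × 16 × 2 × 5 × 3 = 48000
Final = 4.00 mM / 48000 = 8.333 × 10^-5 mM = 83.3 nM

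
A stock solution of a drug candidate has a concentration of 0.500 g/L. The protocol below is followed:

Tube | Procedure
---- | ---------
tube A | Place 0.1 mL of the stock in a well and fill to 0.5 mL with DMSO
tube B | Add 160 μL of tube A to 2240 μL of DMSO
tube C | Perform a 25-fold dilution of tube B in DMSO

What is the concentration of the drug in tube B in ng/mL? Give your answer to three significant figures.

6.67 × 10^3 ng/mL

Step 1: 0.1 mL brought to 0.5 mL → factor 0.5/0.1 = 5
Step 2: 160 μL + 2240 μL = 2400 μL total → factor 2400/160 = 15
Dilution factor through tube B = 5 × 15 = 75
[tube B] = 0.500 g/L / 75 = 0.006667 g/L = 6.67 × 10^3 ng/mL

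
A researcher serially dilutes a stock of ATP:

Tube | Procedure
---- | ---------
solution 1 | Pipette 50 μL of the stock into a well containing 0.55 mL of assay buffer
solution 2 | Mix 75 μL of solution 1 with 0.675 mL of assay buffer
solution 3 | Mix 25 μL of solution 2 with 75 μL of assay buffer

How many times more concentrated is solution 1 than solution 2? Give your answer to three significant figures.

10.0

Step 1: 50 μL + 0.55 mL = 600 μL total → factor 600/50 = 12
Step 2: 75 μL + 0.675 mL = 750 μL total → factor 750/75 = 10
Dilution factor to solution 1 = 12; to solution 2 = 120
[solution 1]/[solution 2] = (factor to solution 2)/(factor to solution 1) = 120/12 = 10.0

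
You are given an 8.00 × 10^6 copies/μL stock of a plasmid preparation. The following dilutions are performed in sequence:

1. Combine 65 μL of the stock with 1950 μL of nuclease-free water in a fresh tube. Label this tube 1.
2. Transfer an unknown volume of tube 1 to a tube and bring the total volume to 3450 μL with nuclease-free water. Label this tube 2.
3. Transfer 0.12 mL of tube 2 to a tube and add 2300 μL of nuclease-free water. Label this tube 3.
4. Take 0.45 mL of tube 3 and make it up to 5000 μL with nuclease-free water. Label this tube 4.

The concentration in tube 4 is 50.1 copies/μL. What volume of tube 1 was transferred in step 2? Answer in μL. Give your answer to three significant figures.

Step 1: 65 μL + 1950 μL = 2015 μL total → factor 2015/65 = 31
Step 2: v brought to 3450 μL → factor = 3450 μL/v
Step 3: 0.12 mL + 2300 μL = 2.42 mL total → factor 2.42/0.12 = 20.167
Step 4: 0.45 mL brought to 5000 μL → factor 5/0.45 = 11.111
Product of known-step factors = 6946.3
Overall factor = 8.00 × 10^6 copies/μL / (50.1 copies/μL) = 1.5968 × 10^5
Step-2 factor = 1.5968 × 10^5 / 6946.3 = 22.988
v = 3450 μL / 22.988 = 150 μL

150 μL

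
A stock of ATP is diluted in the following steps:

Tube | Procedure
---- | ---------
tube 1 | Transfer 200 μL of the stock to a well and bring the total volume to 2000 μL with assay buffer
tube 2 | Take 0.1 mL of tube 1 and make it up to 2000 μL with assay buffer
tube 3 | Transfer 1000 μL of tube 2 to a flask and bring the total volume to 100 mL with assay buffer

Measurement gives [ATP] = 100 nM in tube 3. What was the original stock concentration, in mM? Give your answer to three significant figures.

2.00 mM

Step 1: 200 μL brought to 2000 μL → factor 2000/200 = 10
Step 2: 0.1 mL brought to 2000 μL → factor 2/0.1 = 20
Step 3: 1000 μL brought to 100 mL → factor 1 × 10^5/1000 = 100
Overall dilution factor = 10 × 20 × 100 = 20000
Stock = 100 nM × 20000 = 2.000 × 10^6 nM = 2.00 mM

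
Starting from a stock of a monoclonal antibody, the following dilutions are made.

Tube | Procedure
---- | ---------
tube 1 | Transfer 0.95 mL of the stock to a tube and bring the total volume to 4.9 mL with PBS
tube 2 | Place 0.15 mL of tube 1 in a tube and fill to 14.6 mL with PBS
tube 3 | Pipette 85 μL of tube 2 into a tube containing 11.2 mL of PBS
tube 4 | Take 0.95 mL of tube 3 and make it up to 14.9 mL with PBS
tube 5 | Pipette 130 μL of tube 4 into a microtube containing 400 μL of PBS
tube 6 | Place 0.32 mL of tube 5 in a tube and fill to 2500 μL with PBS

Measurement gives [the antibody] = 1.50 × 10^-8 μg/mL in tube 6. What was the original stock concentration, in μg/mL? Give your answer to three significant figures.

Step 1: 0.95 mL brought to 4.9 mL → factor 4.9/0.95 = 5.1579
Step 2: 0.15 mL brought to 14.6 mL → factor 14.6/0.15 = 97.333
Step 3: 85 μL + 11.2 mL = 11285 μL total → factor 11285/85 = 132.76
Step 4: 0.95 mL brought to 14.9 mL → factor 14.9/0.95 = 15.684
Step 5: 130 μL + 400 μL = 530 μL total → factor 530/130 = 4.0769
Step 6: 0.32 mL brought to 2500 μL → factor 2.5/0.32 = 7.8125
Overall dilution factor = 5.1579 × 97.333 × 132.76 × 15.684 × 4.0769 × 7.8125 = 3.3297 × 10^7
Stock = 1.50 × 10^-8 μg/mL × 3.3297 × 10^7 = 0.499 μg/mL

0.499 μg/mL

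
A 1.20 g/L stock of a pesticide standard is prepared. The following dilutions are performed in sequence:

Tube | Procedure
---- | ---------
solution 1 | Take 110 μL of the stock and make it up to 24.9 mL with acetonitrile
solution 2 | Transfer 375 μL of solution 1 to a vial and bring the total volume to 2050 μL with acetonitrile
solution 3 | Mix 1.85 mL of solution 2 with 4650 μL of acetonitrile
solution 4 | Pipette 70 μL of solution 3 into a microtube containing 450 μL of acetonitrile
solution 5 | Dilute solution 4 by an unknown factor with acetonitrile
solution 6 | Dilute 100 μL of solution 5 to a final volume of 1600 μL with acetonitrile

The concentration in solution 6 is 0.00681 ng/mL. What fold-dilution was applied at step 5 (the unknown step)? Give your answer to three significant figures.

Step 1: 110 μL brought to 24.9 mL → factor 24900/110 = 226.36
Step 2: 375 μL brought to 2050 μL → factor 2050/375 = 5.4667
Step 3: 1.85 mL + 4650 μL = 6.5 mL total → factor 6.5/1.85 = 3.5135
Step 4: 70 μL + 450 μL = 520 μL total → factor 520/70 = 7.4286
Step 5: unknown factor x
Step 6: 100 μL brought to 1600 μL → factor 1600/100 = 16
Product of known-step factors = 5.1677 × 10^5
Overall factor = 1.20 g/L / (0.00681 ng/mL) = 1.7621 × 10^8
x = 1.7621 × 10^8 / 5.1677 × 10^5 = 341

341-fold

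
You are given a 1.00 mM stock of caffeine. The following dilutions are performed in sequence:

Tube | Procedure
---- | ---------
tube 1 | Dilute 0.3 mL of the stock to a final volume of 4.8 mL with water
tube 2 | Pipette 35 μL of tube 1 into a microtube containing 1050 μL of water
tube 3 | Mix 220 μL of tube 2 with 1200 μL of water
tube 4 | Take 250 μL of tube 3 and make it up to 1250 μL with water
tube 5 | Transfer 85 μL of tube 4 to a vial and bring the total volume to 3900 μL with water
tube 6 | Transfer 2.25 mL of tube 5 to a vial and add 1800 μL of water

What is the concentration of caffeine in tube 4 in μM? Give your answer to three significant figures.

Step 1: 0.3 mL brought to 4.8 mL → factor 4.8/0.3 = 16
Step 2: 35 μL + 1050 μL = 1085 μL total → factor 1085/35 = 31
Step 3: 220 μL + 1200 μL = 1420 μL total → factor 1420/220 = 6.4545
Step 4: 250 μL brought to 1250 μL → factor 1250/250 = 5
Dilution factor through tube 4 = 16 × 31 × 6.4545 × 5 = 16007
[tube 4] = 1.00 mM / 16007 = 6.247 × 10^-5 mM = 0.0625 μM

0.0625 μM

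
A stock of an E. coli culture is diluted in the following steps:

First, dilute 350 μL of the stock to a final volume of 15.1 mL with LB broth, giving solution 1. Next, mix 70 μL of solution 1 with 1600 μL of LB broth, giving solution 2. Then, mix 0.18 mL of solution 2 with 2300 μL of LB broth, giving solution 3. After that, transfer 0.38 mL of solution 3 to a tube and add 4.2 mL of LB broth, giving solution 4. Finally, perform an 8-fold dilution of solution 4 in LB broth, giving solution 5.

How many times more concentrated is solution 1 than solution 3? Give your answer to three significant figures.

329

Step 1: 350 μL brought to 15.1 mL → factor 15100/350 = 43.143
Step 2: 70 μL + 1600 μL = 1670 μL total → factor 1670/70 = 23.857
Step 3: 0.18 mL + 2300 μL = 2.48 mL total → factor 2.48/0.18 = 13.778
Dilution factor to solution 1 = 43.143; to solution 3 = 14181
[solution 1]/[solution 3] = (factor to solution 3)/(factor to solution 1) = 14181/43.143 = 329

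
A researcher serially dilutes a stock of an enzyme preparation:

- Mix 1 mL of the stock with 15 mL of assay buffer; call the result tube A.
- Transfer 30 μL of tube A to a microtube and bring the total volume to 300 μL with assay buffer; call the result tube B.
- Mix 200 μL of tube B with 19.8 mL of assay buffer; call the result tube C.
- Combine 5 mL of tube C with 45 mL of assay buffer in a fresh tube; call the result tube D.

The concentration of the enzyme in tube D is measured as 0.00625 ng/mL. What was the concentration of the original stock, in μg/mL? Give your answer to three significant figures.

Step 1: 1 mL + 15 mL = 16 mL total → factor 16/1 = 16
Step 2: 30 μL brought to 300 μL → factor 300/30 = 10
Step 3: 200 μL + 19.8 mL = 20000 μL total → factor 20000/200 = 100
Step 4: 5 mL + 45 mL = 50 mL total → factor 50/5 = 10
Overall dilution factor = 16 × 10 × 100 × 10 = 1.6 × 10^5
Stock = 0.00625 ng/mL × 1.6 × 10^5 = 1000 ng/mL = 1.00 μg/mL

1.00 μg/mL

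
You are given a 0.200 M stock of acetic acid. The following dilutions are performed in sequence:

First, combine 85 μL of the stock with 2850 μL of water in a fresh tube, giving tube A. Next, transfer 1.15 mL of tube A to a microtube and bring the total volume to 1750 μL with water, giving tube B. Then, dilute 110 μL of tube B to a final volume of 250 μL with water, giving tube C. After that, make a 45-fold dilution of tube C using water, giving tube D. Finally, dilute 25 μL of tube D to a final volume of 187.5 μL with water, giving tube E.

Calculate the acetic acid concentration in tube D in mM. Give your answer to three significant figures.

0.0372 mM

Step 1: 85 μL + 2850 μL = 2935 μL total → factor 2935/85 = 34.529
Step 2: 1.15 mL brought to 1750 μL → factor 1.75/1.15 = 1.5217
Step 3: 110 μL brought to 250 μL → factor 250/110 = 2.2727
Step 4: 45-fold → factor 45
Dilution factor through tube D = 34.529 × 1.5217 × 2.2727 × 45 = 5373.9
[tube D] = 0.200 M / 5373.9 = 3.722 × 10^-5 M = 0.0372 mM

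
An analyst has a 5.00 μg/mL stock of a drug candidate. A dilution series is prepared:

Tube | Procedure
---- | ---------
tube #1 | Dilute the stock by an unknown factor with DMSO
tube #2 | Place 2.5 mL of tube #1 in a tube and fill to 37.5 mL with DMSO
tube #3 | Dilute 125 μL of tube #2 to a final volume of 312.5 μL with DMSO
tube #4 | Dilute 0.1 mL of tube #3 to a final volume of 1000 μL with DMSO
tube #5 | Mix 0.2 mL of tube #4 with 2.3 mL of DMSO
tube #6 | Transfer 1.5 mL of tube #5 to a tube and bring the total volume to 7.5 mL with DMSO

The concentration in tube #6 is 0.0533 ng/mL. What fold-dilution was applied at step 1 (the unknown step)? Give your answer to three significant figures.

4.00-fold

Step 1: unknown factor x
Step 2: 2.5 mL brought to 37.5 mL → factor 37.5/2.5 = 15
Step 3: 125 μL brought to 312.5 μL → factor 312.5/125 = 2.5
Step 4: 0.1 mL brought to 1000 μL → factor 1/0.1 = 10
Step 5: 0.2 mL + 2.3 mL = 2.5 mL total → factor 2.5/0.2 = 12.5
Step 6: 1.5 mL brought to 7.5 mL → factor 7.5/1.5 = 5
Product of known-step factors = 23438
Overall factor = 5.00 μg/mL / (0.0533 ng/mL) = 93809
x = 93809 / 23438 = 4.00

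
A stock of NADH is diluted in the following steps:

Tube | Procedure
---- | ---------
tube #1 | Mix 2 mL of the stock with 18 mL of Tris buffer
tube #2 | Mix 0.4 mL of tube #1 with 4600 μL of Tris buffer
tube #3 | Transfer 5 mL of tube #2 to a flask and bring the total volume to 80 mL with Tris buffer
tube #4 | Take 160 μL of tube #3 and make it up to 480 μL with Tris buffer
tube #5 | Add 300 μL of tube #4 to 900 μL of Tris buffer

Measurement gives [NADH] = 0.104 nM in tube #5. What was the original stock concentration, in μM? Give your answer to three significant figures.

2.50 μM

Step 1: 2 mL + 18 mL = 20 mL total → factor 20/2 = 10
Step 2: 0.4 mL + 4600 μL = 5 mL total → factor 5/0.4 = 12.5
Step 3: 5 mL brought to 80 mL → factor 80/5 = 16
Step 4: 160 μL brought to 480 μL → factor 480/160 = 3
Step 5: 300 μL + 900 μL = 1200 μL total → factor 1200/300 = 4
Overall dilution factor = 10 × 12.5 × 16 × 3 × 4 = 24000
Stock = 0.104 nM × 24000 = 2496 nM = 2.50 μM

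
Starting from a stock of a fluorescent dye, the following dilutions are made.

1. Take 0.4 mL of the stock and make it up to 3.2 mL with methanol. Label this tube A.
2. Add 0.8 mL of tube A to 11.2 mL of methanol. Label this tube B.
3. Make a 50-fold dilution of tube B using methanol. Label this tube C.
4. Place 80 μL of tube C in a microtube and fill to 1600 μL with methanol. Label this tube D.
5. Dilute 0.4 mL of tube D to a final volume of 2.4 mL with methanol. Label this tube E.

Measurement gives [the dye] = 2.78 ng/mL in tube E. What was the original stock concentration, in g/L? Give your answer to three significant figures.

2.00 g/L

Step 1: 0.4 mL brought to 3.2 mL → factor 3.2/0.4 = 8
Step 2: 0.8 mL + 11.2 mL = 12 mL total → factor 12/0.8 = 15
Step 3: 50-fold → factor 50
Step 4: 80 μL brought to 1600 μL → factor 1600/80 = 20
Step 5: 0.4 mL brought to 2.4 mL → factor 2.4/0.4 = 6
Overall dilution factor = 8 × 15 × 50 × 20 × 6 = 7.2 × 10^5
Stock = 2.78 ng/mL × 7.2 × 10^5 = 2.002 × 10^6 ng/mL = 2.00 g/L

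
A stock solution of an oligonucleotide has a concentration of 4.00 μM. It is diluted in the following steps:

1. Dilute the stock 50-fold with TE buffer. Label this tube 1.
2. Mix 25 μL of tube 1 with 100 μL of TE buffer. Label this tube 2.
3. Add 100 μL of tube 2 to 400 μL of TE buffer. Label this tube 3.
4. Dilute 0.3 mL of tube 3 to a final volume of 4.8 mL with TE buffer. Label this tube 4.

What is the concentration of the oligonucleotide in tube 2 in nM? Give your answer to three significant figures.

Step 1: 50-fold → factor 50
Step 2: 25 μL + 100 μL = 125 μL total → factor 125/25 = 5
Dilution factor through tube 2 = 50 × 5 = 250
[tube 2] = 4.00 μM / 250 = 0.01600 μM = 16.0 nM

16.0 nM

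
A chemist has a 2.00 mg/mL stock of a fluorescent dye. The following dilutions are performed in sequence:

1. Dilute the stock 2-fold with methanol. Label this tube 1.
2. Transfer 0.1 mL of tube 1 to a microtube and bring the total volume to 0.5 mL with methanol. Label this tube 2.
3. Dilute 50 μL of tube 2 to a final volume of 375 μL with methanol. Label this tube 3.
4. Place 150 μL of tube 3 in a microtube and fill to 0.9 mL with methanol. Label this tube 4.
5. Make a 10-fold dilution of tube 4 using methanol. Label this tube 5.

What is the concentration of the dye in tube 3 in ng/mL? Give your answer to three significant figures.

Step 1: 2-fold → factor 2
Step 2: 0.1 mL brought to 0.5 mL → factor 0.5/0.1 = 5
Step 3: 50 μL brought to 375 μL → factor 375/50 = 7.5
Dilution factor through tube 3 = 2 × 5 × 7.5 = 75
[tube 3] = 2.00 mg/mL / 75 = 0.02667 mg/mL = 2.67 × 10^4 ng/mL

2.67 × 10^4 ng/mL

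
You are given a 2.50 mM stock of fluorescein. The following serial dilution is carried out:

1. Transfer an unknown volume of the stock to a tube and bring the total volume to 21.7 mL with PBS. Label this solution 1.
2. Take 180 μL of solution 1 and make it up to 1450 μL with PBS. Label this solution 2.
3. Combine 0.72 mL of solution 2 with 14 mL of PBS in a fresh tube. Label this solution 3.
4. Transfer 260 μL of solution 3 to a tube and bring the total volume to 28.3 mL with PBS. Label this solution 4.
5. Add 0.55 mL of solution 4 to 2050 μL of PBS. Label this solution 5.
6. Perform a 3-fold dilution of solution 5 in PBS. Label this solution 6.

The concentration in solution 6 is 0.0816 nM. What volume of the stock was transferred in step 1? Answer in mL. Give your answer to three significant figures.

0.180 mL

Step 1: v brought to 21.7 mL → factor = 21.7 mL/v
Step 2: 180 μL brought to 1450 μL → factor 1450/180 = 8.0556
Step 3: 0.72 mL + 14 mL = 14.72 mL total → factor 14.72/0.72 = 20.444
Step 4: 260 μL brought to 28.3 mL → factor 28300/260 = 108.85
Step 5: 0.55 mL + 2050 μL = 2.6 mL total → factor 2.6/0.55 = 4.7273
Step 6: 3-fold → factor 3
Product of known-step factors = 2.5422 × 10^5
Overall factor = 2.50 mM / (0.0816 nM) = 3.0637 × 10^7
Step-1 factor = 3.0637 × 10^7 / 2.5422 × 10^5 = 120.51
v = 21.7 mL / 120.51 = 0.180 mL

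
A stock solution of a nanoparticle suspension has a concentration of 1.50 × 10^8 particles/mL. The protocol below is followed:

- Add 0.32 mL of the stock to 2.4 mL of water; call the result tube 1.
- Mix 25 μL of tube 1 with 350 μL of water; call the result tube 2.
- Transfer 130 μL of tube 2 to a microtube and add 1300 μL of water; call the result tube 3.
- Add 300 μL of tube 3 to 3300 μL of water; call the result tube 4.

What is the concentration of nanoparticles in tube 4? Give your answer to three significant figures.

Step 1: 0.32 mL + 2.4 mL = 2.72 mL total → factor 2.72/0.32 = 8.5
Step 2: 25 μL + 350 μL = 375 μL total → factor 375/25 = 15
Step 3: 130 μL + 1300 μL = 1430 μL total → factor 1430/130 = 11
Step 4: 300 μL + 3300 μL = 3600 μL total → factor 3600/300 = 12
Overall dilution factor = 8.5 × 15 × 11 × 12 = 16830
Final = 1.50 × 10^8 particles/mL / 16830 = 8.91 × 10^3 particles/mL

8.91 × 10^3 particles/mL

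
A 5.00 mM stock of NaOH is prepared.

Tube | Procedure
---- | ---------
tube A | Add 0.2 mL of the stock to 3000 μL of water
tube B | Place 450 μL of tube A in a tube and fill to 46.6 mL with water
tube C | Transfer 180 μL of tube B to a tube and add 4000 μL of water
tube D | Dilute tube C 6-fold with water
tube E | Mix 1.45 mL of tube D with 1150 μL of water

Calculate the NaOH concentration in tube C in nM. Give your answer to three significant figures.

Step 1: 0.2 mL + 3000 μL = 3.2 mL total → factor 3.2/0.2 = 16
Step 2: 450 μL brought to 46.6 mL → factor 46600/450 = 103.56
Step 3: 180 μL + 4000 μL = 4180 μL total → factor 4180/180 = 23.222
Dilution factor through tube C = 16 × 103.56 × 23.222 = 38477
[tube C] = 5.00 mM / 38477 = 0.0001299 mM = 130 nM

130 nM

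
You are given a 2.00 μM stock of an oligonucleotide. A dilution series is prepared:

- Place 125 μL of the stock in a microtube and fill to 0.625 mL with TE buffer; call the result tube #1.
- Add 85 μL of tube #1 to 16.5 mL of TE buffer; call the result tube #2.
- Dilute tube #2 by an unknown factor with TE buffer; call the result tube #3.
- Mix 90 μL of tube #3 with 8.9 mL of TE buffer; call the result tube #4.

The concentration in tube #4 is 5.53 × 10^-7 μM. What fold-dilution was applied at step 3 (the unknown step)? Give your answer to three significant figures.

Step 1: 125 μL brought to 0.625 mL → factor 625/125 = 5
Step 2: 85 μL + 16.5 mL = 16585 μL total → factor 16585/85 = 195.12
Step 3: unknown factor x
Step 4: 90 μL + 8.9 mL = 8990 μL total → factor 8990/90 = 99.889
Product of known-step factors = 97450
Overall factor = 2.00 μM / (5.53 × 10^-7 μM) = 3.6166 × 10^6
x = 3.6166 × 10^6 / 97450 = 37.1

37.1-fold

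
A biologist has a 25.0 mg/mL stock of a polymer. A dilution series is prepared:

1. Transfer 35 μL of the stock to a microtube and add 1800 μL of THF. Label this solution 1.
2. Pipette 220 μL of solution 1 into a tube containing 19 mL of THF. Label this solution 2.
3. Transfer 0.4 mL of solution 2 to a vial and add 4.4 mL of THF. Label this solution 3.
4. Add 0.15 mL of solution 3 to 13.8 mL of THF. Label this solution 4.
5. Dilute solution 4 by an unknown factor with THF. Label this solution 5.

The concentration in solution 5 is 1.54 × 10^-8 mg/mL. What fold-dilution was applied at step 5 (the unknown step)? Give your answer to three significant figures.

Step 1: 35 μL + 1800 μL = 1835 μL total → factor 1835/35 = 52.429
Step 2: 220 μL + 19 mL = 19220 μL total → factor 19220/220 = 87.364
Step 3: 0.4 mL + 4.4 mL = 4.8 mL total → factor 4.8/0.4 = 12
Step 4: 0.15 mL + 13.8 mL = 13.95 mL total → factor 13.95/0.15 = 93
Step 5: unknown factor x
Product of known-step factors = 5.1117 × 10^6
Overall factor = 25.0 mg/mL / (1.54 × 10^-8 mg/mL) = 1.6234 × 10^9
x = 1.6234 × 10^9 / 5.1117 × 10^6 = 318

318-fold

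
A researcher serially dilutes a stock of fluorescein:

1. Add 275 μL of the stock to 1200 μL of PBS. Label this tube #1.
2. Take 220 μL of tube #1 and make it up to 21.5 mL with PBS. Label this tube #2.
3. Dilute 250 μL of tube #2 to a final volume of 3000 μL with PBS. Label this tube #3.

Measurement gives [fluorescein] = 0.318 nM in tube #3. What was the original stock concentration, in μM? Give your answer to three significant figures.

2.00 μM

Step 1: 275 μL + 1200 μL = 1475 μL total → factor 1475/275 = 5.3636
Step 2: 220 μL brought to 21.5 mL → factor 21500/220 = 97.727
Step 3: 250 μL brought to 3000 μL → factor 3000/250 = 12
Overall dilution factor = 5.3636 × 97.727 × 12 = 6290.1
Stock = 0.318 nM × 6290.1 = 2000 nM = 2.00 μM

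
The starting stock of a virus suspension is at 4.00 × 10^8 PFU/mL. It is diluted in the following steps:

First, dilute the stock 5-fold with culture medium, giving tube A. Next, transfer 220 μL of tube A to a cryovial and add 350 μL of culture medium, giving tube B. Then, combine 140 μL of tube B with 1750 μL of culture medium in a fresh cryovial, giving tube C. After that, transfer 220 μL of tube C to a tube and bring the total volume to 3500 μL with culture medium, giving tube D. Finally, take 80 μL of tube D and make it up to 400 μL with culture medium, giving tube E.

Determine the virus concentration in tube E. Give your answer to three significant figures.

Step 1: 5-fold → factor 5
Step 2: 220 μL + 350 μL = 570 μL total → factor 570/220 = 2.5909
Step 3: 140 μL + 1750 μL = 1890 μL total → factor 1890/140 = 13.5
Step 4: 220 μL brought to 3500 μL → factor 3500/220 = 15.909
Step 5: 80 μL brought to 400 μL → factor 400/80 = 5
Overall dilution factor = 5 × 2.5909 × 13.5 × 15.909 × 5 = 13911
Final = 4.00 × 10^8 PFU/mL / 13911 = 2.88 × 10^4 PFU/mL

2.88 × 10^4 PFU/mL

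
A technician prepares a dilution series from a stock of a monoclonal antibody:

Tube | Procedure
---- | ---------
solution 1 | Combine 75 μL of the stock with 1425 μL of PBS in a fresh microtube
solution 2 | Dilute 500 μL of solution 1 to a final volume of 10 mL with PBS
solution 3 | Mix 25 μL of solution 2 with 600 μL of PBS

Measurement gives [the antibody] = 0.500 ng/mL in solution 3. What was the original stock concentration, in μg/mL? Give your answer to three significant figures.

5.00 μg/mL

Step 1: 75 μL + 1425 μL = 1500 μL total → factor 1500/75 = 20
Step 2: 500 μL brought to 10 mL → factor 10000/500 = 20
Step 3: 25 μL + 600 μL = 625 μL total → factor 625/25 = 25
Overall dilution factor = 20 × 20 × 25 = 10000
Stock = 0.500 ng/mL × 10000 = 5000 ng/mL = 5.00 μg/mL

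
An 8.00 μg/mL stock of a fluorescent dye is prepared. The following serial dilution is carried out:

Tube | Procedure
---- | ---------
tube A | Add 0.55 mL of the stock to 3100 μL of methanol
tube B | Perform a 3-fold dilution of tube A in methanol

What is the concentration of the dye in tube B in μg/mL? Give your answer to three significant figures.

0.402 μg/mL

Step 1: 0.55 mL + 3100 μL = 3.65 mL total → factor 3.65/0.55 = 6.6364
Step 2: 3-fold → factor 3
Overall dilution factor = 6.6364 × 3 = 19.909
Final = 8.00 μg/mL / 19.909 = 0.402 μg/mL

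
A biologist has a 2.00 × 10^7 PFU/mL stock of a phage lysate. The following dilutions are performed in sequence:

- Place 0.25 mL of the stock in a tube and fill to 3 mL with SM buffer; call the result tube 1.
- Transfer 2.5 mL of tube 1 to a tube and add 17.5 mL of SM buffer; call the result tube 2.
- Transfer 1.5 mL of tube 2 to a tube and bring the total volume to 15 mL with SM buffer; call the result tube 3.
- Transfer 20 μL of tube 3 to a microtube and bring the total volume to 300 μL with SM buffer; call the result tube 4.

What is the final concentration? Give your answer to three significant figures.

Step 1: 0.25 mL brought to 3 mL → factor 3/0.25 = 12
Step 2: 2.5 mL + 17.5 mL = 20 mL total → factor 20/2.5 = 8
Step 3: 1.5 mL brought to 15 mL → factor 15/1.5 = 10
Step 4: 20 μL brought to 300 μL → factor 300/20 = 15
Overall dilution factor = 12 × 8 × 10 × 15 = 14400
Final = 2.00 × 10^7 PFU/mL / 14400 = 1.39 × 10^3 PFU/mL

1.39 × 10^3 PFU/mL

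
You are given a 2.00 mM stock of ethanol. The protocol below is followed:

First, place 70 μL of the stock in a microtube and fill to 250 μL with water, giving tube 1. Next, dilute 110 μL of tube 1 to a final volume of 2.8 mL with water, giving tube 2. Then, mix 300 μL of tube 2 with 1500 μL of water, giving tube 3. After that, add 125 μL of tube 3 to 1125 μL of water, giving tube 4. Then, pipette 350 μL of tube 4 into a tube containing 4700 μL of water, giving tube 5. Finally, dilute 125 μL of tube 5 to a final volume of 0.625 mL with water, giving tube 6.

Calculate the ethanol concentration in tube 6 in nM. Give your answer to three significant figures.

5.08 nM

Step 1: 70 μL brought to 250 μL → factor 250/70 = 3.5714
Step 2: 110 μL brought to 2.8 mL → factor 2800/110 = 25.455
Step 3: 300 μL + 1500 μL = 1800 μL total → factor 1800/300 = 6
Step 4: 125 μL + 1125 μL = 1250 μL total → factor 1250/125 = 10
Step 5: 350 μL + 4700 μL = 5050 μL total → factor 5050/350 = 14.429
Step 6: 125 μL brought to 0.625 mL → factor 625/125 = 5
Dilution factor through tube 6 = 3.5714 × 25.455 × 6 × 10 × 14.429 × 5 = 3.9351 × 10^5
[tube 6] = 2.00 mM / 3.9351 × 10^5 = 5.083 × 10^-6 mM = 5.08 nM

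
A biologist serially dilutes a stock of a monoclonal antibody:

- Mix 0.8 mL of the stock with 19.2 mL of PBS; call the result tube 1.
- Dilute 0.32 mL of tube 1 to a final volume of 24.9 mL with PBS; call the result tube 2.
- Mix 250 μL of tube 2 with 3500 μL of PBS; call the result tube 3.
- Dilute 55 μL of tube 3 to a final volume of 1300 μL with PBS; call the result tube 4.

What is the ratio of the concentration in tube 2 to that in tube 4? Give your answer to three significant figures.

Step 1: 0.8 mL + 19.2 mL = 20 mL total → factor 20/0.8 = 25
Step 2: 0.32 mL brought to 24.9 mL → factor 24.9/0.32 = 77.812
Step 3: 250 μL + 3500 μL = 3750 μL total → factor 3750/250 = 15
Step 4: 55 μL brought to 1300 μL → factor 1300/55 = 23.636
Dilution factor to tube 2 = 1945.3; to tube 4 = 6.897 × 10^5
[tube 2]/[tube 4] = (factor to tube 4)/(factor to tube 2) = 6.897 × 10^5/1945.3 = 355

355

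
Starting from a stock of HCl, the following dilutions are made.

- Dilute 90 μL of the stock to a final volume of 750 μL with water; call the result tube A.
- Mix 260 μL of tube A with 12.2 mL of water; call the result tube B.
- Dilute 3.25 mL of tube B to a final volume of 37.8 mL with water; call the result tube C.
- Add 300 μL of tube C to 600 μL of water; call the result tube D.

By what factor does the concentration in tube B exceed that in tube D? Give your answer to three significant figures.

34.9

Step 1: 90 μL brought to 750 μL → factor 750/90 = 8.3333
Step 2: 260 μL + 12.2 mL = 12460 μL total → factor 12460/260 = 47.923
Step 3: 3.25 mL brought to 37.8 mL → factor 37.8/3.25 = 11.631
Step 4: 300 μL + 600 μL = 900 μL total → factor 900/300 = 3
Dilution factor to tube B = 399.36; to tube D = 13935
[tube B]/[tube D] = (factor to tube D)/(factor to tube B) = 13935/399.36 = 34.9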